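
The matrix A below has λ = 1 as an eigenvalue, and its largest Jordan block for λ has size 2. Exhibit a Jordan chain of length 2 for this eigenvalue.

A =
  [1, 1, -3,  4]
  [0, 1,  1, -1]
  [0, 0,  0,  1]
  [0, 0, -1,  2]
A Jordan chain for λ = 1 of length 2:
v_1 = (1, 0, 0, 0)ᵀ
v_2 = (0, 1, 0, 0)ᵀ

Let N = A − (1)·I. We want v_2 with N^2 v_2 = 0 but N^1 v_2 ≠ 0; then v_{j-1} := N · v_j for j = 2, …, 2.

Pick v_2 = (0, 1, 0, 0)ᵀ.
Then v_1 = N · v_2 = (1, 0, 0, 0)ᵀ.

Sanity check: (A − (1)·I) v_1 = (0, 0, 0, 0)ᵀ = 0. ✓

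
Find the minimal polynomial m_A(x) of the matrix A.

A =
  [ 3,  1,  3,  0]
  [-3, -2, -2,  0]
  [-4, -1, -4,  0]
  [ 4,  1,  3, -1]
x^3 + 3*x^2 + 3*x + 1

The characteristic polynomial is χ_A(x) = (x + 1)^4, so the eigenvalues are known. The minimal polynomial is
  m_A(x) = Π_λ (x − λ)^{k_λ}
where k_λ is the size of the *largest* Jordan block for λ (equivalently, the smallest k with (A − λI)^k v = 0 for every generalised eigenvector v of λ).

  λ = -1: largest Jordan block has size 3, contributing (x + 1)^3

So m_A(x) = (x + 1)^3 = x^3 + 3*x^2 + 3*x + 1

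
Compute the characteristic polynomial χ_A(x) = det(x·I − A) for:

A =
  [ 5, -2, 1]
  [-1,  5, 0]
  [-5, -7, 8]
x^3 - 18*x^2 + 108*x - 216

Expanding det(x·I − A) (e.g. by cofactor expansion or by noting that A is similar to its Jordan form J, which has the same characteristic polynomial as A) gives
  χ_A(x) = x^3 - 18*x^2 + 108*x - 216
which factors as (x - 6)^3. The eigenvalues (with algebraic multiplicities) are λ = 6 with multiplicity 3.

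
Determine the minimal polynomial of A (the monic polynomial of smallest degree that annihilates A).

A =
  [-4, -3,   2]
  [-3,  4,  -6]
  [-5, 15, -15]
x^2 + 10*x + 25

The characteristic polynomial is χ_A(x) = (x + 5)^3, so the eigenvalues are known. The minimal polynomial is
  m_A(x) = Π_λ (x − λ)^{k_λ}
where k_λ is the size of the *largest* Jordan block for λ (equivalently, the smallest k with (A − λI)^k v = 0 for every generalised eigenvector v of λ).

  λ = -5: largest Jordan block has size 2, contributing (x + 5)^2

So m_A(x) = (x + 5)^2 = x^2 + 10*x + 25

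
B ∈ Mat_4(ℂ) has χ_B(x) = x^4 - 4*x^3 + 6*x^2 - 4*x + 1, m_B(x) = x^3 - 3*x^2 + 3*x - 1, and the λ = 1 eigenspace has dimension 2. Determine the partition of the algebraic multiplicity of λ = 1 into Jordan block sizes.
Block sizes for λ = 1: [3, 1]

Step 1 — from the characteristic polynomial, algebraic multiplicity of λ = 1 is 4. From dim ker(B − (1)·I) = 2, there are exactly 2 Jordan blocks for λ = 1.
Step 2 — from the minimal polynomial, the factor (x − 1)^3 tells us the largest block for λ = 1 has size 3.
Step 3 — with total size 4, 2 blocks, and largest block 3, the block sizes (in nonincreasing order) are [3, 1].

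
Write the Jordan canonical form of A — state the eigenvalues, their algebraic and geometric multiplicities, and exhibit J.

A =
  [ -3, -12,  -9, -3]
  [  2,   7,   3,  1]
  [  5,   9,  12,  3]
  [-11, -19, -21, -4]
J_2(3) ⊕ J_2(3)

The characteristic polynomial is
  det(x·I − A) = x^4 - 12*x^3 + 54*x^2 - 108*x + 81 = (x - 3)^4

Eigenvalues and multiplicities (the geometric multiplicity of λ is n − rank(A − λI), which equals the number of Jordan blocks for λ):
  λ = 3: algebraic multiplicity = 4, geometric multiplicity = 2

Determining the block sizes for each eigenvalue:
  λ = 3: with am = 4 and gm = 2, the partition is not yet determined (e.g. several partitions of 4 into 2 parts exist). Let N = A − (3)·I. Computing rank(N^1) = 2, rank(N^2) = 0; the number of blocks of size ≥ j is rank(N^{j−1}) − rank(N^j), giving [2, 2]. So we have 2 block(s) of size 2 → block sizes [2, 2]

Assembling the blocks gives a Jordan form
J =
  [3, 1, 0, 0]
  [0, 3, 0, 0]
  [0, 0, 3, 1]
  [0, 0, 0, 3]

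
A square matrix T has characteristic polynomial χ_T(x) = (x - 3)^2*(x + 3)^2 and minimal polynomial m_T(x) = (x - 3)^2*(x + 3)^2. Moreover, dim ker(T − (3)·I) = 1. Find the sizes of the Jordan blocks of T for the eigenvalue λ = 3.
Block sizes for λ = 3: [2]

Step 1 — from the characteristic polynomial, algebraic multiplicity of λ = 3 is 2. From dim ker(T − (3)·I) = 1, there are exactly 1 Jordan blocks for λ = 3.
Step 2 — from the minimal polynomial, the factor (x − 3)^2 tells us the largest block for λ = 3 has size 2.
Step 3 — with total size 2, 1 blocks, and largest block 2, the block sizes (in nonincreasing order) are [2].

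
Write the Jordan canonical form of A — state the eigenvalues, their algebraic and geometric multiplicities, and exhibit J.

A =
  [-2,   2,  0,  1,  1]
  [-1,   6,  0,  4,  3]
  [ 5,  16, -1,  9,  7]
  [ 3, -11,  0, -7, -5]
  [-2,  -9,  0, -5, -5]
J_2(-3) ⊕ J_2(-1) ⊕ J_1(-1)

The characteristic polynomial is
  det(x·I − A) = x^5 + 9*x^4 + 30*x^3 + 46*x^2 + 33*x + 9 = (x + 1)^3*(x + 3)^2

Eigenvalues and multiplicities (the geometric multiplicity of λ is n − rank(A − λI), which equals the number of Jordan blocks for λ):
  λ = -3: algebraic multiplicity = 2, geometric multiplicity = 1
  λ = -1: algebraic multiplicity = 3, geometric multiplicity = 2

Determining the block sizes for each eigenvalue:
  λ = -3: one block (gm = 1), so the single block has size am = 2 → block sizes [2]
  λ = -1: 2 blocks summing to 3 forces exactly one block of size 2 and the rest size 1 → block sizes [2, 1]

Assembling the blocks gives a Jordan form
J =
  [-3,  1,  0,  0,  0]
  [ 0, -3,  0,  0,  0]
  [ 0,  0, -1,  1,  0]
  [ 0,  0,  0, -1,  0]
  [ 0,  0,  0,  0, -1]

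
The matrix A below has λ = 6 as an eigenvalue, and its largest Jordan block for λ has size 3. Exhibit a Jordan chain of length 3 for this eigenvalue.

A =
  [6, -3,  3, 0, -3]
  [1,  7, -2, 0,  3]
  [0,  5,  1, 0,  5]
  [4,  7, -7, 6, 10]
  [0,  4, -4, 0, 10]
A Jordan chain for λ = 6 of length 3:
v_1 = (-3, 1, 5, 7, 4)ᵀ
v_2 = (0, 1, 0, 4, 0)ᵀ
v_3 = (1, 0, 0, 0, 0)ᵀ

Let N = A − (6)·I. We want v_3 with N^3 v_3 = 0 but N^2 v_3 ≠ 0; then v_{j-1} := N · v_j for j = 3, …, 2.

Pick v_3 = (1, 0, 0, 0, 0)ᵀ.
Then v_2 = N · v_3 = (0, 1, 0, 4, 0)ᵀ.
Then v_1 = N · v_2 = (-3, 1, 5, 7, 4)ᵀ.

Sanity check: (A − (6)·I) v_1 = (0, 0, 0, 0, 0)ᵀ = 0. ✓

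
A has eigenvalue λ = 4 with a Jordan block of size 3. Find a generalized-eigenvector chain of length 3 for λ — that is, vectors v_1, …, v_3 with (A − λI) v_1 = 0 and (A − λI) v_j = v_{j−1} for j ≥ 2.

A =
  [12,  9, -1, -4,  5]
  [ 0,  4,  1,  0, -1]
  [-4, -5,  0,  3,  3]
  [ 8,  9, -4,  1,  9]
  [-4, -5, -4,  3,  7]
A Jordan chain for λ = 4 of length 3:
v_1 = (1, 0, -1, 1, -1)ᵀ
v_2 = (-1, 1, 0, 0, 0)ᵀ
v_3 = (2, 0, 1, 4, 0)ᵀ

Let N = A − (4)·I. We want v_3 with N^3 v_3 = 0 but N^2 v_3 ≠ 0; then v_{j-1} := N · v_j for j = 3, …, 2.

Pick v_3 = (2, 0, 1, 4, 0)ᵀ.
Then v_2 = N · v_3 = (-1, 1, 0, 0, 0)ᵀ.
Then v_1 = N · v_2 = (1, 0, -1, 1, -1)ᵀ.

Sanity check: (A − (4)·I) v_1 = (0, 0, 0, 0, 0)ᵀ = 0. ✓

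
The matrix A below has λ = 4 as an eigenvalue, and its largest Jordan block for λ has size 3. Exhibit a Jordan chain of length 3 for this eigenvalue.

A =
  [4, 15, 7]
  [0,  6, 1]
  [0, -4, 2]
A Jordan chain for λ = 4 of length 3:
v_1 = (2, 0, 0)ᵀ
v_2 = (15, 2, -4)ᵀ
v_3 = (0, 1, 0)ᵀ

Let N = A − (4)·I. We want v_3 with N^3 v_3 = 0 but N^2 v_3 ≠ 0; then v_{j-1} := N · v_j for j = 3, …, 2.

Pick v_3 = (0, 1, 0)ᵀ.
Then v_2 = N · v_3 = (15, 2, -4)ᵀ.
Then v_1 = N · v_2 = (2, 0, 0)ᵀ.

Sanity check: (A − (4)·I) v_1 = (0, 0, 0)ᵀ = 0. ✓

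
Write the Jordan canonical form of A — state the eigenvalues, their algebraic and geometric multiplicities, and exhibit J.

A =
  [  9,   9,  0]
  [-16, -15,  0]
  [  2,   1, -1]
J_2(-3) ⊕ J_1(-1)

The characteristic polynomial is
  det(x·I − A) = x^3 + 7*x^2 + 15*x + 9 = (x + 1)*(x + 3)^2

Eigenvalues and multiplicities (the geometric multiplicity of λ is n − rank(A − λI), which equals the number of Jordan blocks for λ):
  λ = -3: algebraic multiplicity = 2, geometric multiplicity = 1
  λ = -1: algebraic multiplicity = 1, geometric multiplicity = 1

Determining the block sizes for each eigenvalue:
  λ = -3: one block (gm = 1), so the single block has size am = 2 → block sizes [2]
  λ = -1: one block (gm = 1), so the single block has size am = 1 → block sizes [1]

Assembling the blocks gives a Jordan form
J =
  [-3,  1,  0]
  [ 0, -3,  0]
  [ 0,  0, -1]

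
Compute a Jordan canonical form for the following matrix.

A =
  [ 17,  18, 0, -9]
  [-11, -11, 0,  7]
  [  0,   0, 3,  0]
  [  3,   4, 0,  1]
J_2(2) ⊕ J_1(3) ⊕ J_1(3)

The characteristic polynomial is
  det(x·I − A) = x^4 - 10*x^3 + 37*x^2 - 60*x + 36 = (x - 3)^2*(x - 2)^2

Eigenvalues and multiplicities (the geometric multiplicity of λ is n − rank(A − λI), which equals the number of Jordan blocks for λ):
  λ = 2: algebraic multiplicity = 2, geometric multiplicity = 1
  λ = 3: algebraic multiplicity = 2, geometric multiplicity = 2

Determining the block sizes for each eigenvalue:
  λ = 2: one block (gm = 1), so the single block has size am = 2 → block sizes [2]
  λ = 3: gm = am = 2, so every block has size 1 → block sizes [1, 1]

Assembling the blocks gives a Jordan form
J =
  [2, 1, 0, 0]
  [0, 2, 0, 0]
  [0, 0, 3, 0]
  [0, 0, 0, 3]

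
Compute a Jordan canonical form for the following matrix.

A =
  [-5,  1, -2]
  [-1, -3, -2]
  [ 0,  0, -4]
J_2(-4) ⊕ J_1(-4)

The characteristic polynomial is
  det(x·I − A) = x^3 + 12*x^2 + 48*x + 64 = (x + 4)^3

Eigenvalues and multiplicities (the geometric multiplicity of λ is n − rank(A − λI), which equals the number of Jordan blocks for λ):
  λ = -4: algebraic multiplicity = 3, geometric multiplicity = 2

Determining the block sizes for each eigenvalue:
  λ = -4: 2 blocks summing to 3 forces exactly one block of size 2 and the rest size 1 → block sizes [2, 1]

Assembling the blocks gives a Jordan form
J =
  [-4,  1,  0]
  [ 0, -4,  0]
  [ 0,  0, -4]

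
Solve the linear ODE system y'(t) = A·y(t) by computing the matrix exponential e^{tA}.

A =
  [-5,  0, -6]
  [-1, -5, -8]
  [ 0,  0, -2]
e^{tA} =
  [exp(-5*t), 0, -2*exp(-2*t) + 2*exp(-5*t)]
  [-t*exp(-5*t), exp(-5*t), -2*t*exp(-5*t) - 2*exp(-2*t) + 2*exp(-5*t)]
  [0, 0, exp(-2*t)]

Strategy: write A = P · J · P⁻¹ where J is a Jordan canonical form, so e^{tA} = P · e^{tJ} · P⁻¹, and e^{tJ} can be computed block-by-block.

A has Jordan form
J =
  [-5,  1,  0]
  [ 0, -5,  0]
  [ 0,  0, -2]
(up to reordering of blocks).

Per-block formulas:
  For a 2×2 Jordan block J_2(-5): exp(t · J_2(-5)) = e^(-5t)·(I + t·N), where N is the 2×2 nilpotent shift.
  For a 1×1 block at λ = -2: exp(t · [-2]) = [e^(-2t)].

After assembling e^{tJ} and conjugating by P, we get:

e^{tA} =
  [exp(-5*t), 0, -2*exp(-2*t) + 2*exp(-5*t)]
  [-t*exp(-5*t), exp(-5*t), -2*t*exp(-5*t) - 2*exp(-2*t) + 2*exp(-5*t)]
  [0, 0, exp(-2*t)]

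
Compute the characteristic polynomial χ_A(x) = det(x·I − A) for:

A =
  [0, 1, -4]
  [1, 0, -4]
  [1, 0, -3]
x^3 + 3*x^2 + 3*x + 1

Expanding det(x·I − A) (e.g. by cofactor expansion or by noting that A is similar to its Jordan form J, which has the same characteristic polynomial as A) gives
  χ_A(x) = x^3 + 3*x^2 + 3*x + 1
which factors as (x + 1)^3. The eigenvalues (with algebraic multiplicities) are λ = -1 with multiplicity 3.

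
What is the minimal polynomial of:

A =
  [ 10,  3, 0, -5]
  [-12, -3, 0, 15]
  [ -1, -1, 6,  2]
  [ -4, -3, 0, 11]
x^2 - 12*x + 36

The characteristic polynomial is χ_A(x) = (x - 6)^4, so the eigenvalues are known. The minimal polynomial is
  m_A(x) = Π_λ (x − λ)^{k_λ}
where k_λ is the size of the *largest* Jordan block for λ (equivalently, the smallest k with (A − λI)^k v = 0 for every generalised eigenvector v of λ).

  λ = 6: largest Jordan block has size 2, contributing (x − 6)^2

So m_A(x) = (x - 6)^2 = x^2 - 12*x + 36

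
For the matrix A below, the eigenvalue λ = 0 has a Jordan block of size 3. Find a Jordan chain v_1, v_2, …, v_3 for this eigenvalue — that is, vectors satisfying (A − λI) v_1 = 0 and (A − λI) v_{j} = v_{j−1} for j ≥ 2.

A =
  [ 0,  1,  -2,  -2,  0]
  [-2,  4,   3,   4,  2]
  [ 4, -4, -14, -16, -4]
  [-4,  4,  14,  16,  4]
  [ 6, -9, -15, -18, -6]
A Jordan chain for λ = 0 of length 3:
v_1 = (-2, 0, -8, 8, -6)ᵀ
v_2 = (0, -2, 4, -4, 6)ᵀ
v_3 = (1, 0, 0, 0, 0)ᵀ

Let N = A − (0)·I. We want v_3 with N^3 v_3 = 0 but N^2 v_3 ≠ 0; then v_{j-1} := N · v_j for j = 3, …, 2.

Pick v_3 = (1, 0, 0, 0, 0)ᵀ.
Then v_2 = N · v_3 = (0, -2, 4, -4, 6)ᵀ.
Then v_1 = N · v_2 = (-2, 0, -8, 8, -6)ᵀ.

Sanity check: (A − (0)·I) v_1 = (0, 0, 0, 0, 0)ᵀ = 0. ✓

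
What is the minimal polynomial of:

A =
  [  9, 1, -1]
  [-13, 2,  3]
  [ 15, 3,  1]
x^3 - 12*x^2 + 48*x - 64

The characteristic polynomial is χ_A(x) = (x - 4)^3, so the eigenvalues are known. The minimal polynomial is
  m_A(x) = Π_λ (x − λ)^{k_λ}
where k_λ is the size of the *largest* Jordan block for λ (equivalently, the smallest k with (A − λI)^k v = 0 for every generalised eigenvector v of λ).

  λ = 4: largest Jordan block has size 3, contributing (x − 4)^3

So m_A(x) = (x - 4)^3 = x^3 - 12*x^2 + 48*x - 64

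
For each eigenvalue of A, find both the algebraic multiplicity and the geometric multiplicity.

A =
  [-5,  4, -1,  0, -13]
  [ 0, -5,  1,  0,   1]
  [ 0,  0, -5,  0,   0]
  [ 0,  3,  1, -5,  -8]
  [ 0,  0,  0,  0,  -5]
λ = -5: alg = 5, geom = 3

Step 1 — factor the characteristic polynomial to read off the algebraic multiplicities:
  χ_A(x) = (x + 5)^5

Step 2 — compute geometric multiplicities via the rank-nullity identity g(λ) = n − rank(A − λI):
  rank(A − (-5)·I) = 2, so dim ker(A − (-5)·I) = n − 2 = 3

Summary:
  λ = -5: algebraic multiplicity = 5, geometric multiplicity = 3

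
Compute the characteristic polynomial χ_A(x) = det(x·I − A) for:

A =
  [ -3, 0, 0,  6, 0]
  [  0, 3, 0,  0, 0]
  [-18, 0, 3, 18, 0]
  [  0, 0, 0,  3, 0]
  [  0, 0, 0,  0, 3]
x^5 - 9*x^4 + 18*x^3 + 54*x^2 - 243*x + 243

Expanding det(x·I − A) (e.g. by cofactor expansion or by noting that A is similar to its Jordan form J, which has the same characteristic polynomial as A) gives
  χ_A(x) = x^5 - 9*x^4 + 18*x^3 + 54*x^2 - 243*x + 243
which factors as (x - 3)^4*(x + 3). The eigenvalues (with algebraic multiplicities) are λ = -3 with multiplicity 1, λ = 3 with multiplicity 4.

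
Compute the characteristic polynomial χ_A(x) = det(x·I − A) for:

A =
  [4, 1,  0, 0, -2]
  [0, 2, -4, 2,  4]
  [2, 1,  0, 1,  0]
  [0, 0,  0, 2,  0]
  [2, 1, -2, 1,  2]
x^5 - 10*x^4 + 40*x^3 - 80*x^2 + 80*x - 32

Expanding det(x·I − A) (e.g. by cofactor expansion or by noting that A is similar to its Jordan form J, which has the same characteristic polynomial as A) gives
  χ_A(x) = x^5 - 10*x^4 + 40*x^3 - 80*x^2 + 80*x - 32
which factors as (x - 2)^5. The eigenvalues (with algebraic multiplicities) are λ = 2 with multiplicity 5.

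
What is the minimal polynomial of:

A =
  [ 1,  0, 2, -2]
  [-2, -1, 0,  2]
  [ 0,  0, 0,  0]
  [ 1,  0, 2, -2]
x^2 + x

The characteristic polynomial is χ_A(x) = x^2*(x + 1)^2, so the eigenvalues are known. The minimal polynomial is
  m_A(x) = Π_λ (x − λ)^{k_λ}
where k_λ is the size of the *largest* Jordan block for λ (equivalently, the smallest k with (A − λI)^k v = 0 for every generalised eigenvector v of λ).

  λ = -1: largest Jordan block has size 1, contributing (x + 1)
  λ = 0: largest Jordan block has size 1, contributing (x − 0)

So m_A(x) = x*(x + 1) = x^2 + x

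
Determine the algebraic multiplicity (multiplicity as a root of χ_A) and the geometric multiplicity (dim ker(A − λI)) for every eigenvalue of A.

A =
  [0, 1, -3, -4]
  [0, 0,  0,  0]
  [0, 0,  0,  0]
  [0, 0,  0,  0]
λ = 0: alg = 4, geom = 3

Step 1 — factor the characteristic polynomial to read off the algebraic multiplicities:
  χ_A(x) = x^4

Step 2 — compute geometric multiplicities via the rank-nullity identity g(λ) = n − rank(A − λI):
  rank(A − (0)·I) = 1, so dim ker(A − (0)·I) = n − 1 = 3

Summary:
  λ = 0: algebraic multiplicity = 4, geometric multiplicity = 3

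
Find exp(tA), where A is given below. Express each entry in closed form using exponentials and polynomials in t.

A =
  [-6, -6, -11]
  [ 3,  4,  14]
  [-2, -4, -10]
e^{tA} =
  [4*t^2*exp(-4*t) - 2*t*exp(-4*t) + exp(-4*t), 4*t^2*exp(-4*t) - 6*t*exp(-4*t), 2*t^2*exp(-4*t) - 11*t*exp(-4*t)]
  [-5*t^2*exp(-4*t) + 3*t*exp(-4*t), -5*t^2*exp(-4*t) + 8*t*exp(-4*t) + exp(-4*t), -5*t^2*exp(-4*t)/2 + 14*t*exp(-4*t)]
  [2*t^2*exp(-4*t) - 2*t*exp(-4*t), 2*t^2*exp(-4*t) - 4*t*exp(-4*t), t^2*exp(-4*t) - 6*t*exp(-4*t) + exp(-4*t)]

Strategy: write A = P · J · P⁻¹ where J is a Jordan canonical form, so e^{tA} = P · e^{tJ} · P⁻¹, and e^{tJ} can be computed block-by-block.

A has Jordan form
J =
  [-4,  1,  0]
  [ 0, -4,  1]
  [ 0,  0, -4]
(up to reordering of blocks).

Per-block formulas:
  For a 3×3 Jordan block J_3(-4): exp(t · J_3(-4)) = e^(-4t)·(I + t·N + (t^2/2)·N^2), where N is the 3×3 nilpotent shift.

After assembling e^{tJ} and conjugating by P, we get:

e^{tA} =
  [4*t^2*exp(-4*t) - 2*t*exp(-4*t) + exp(-4*t), 4*t^2*exp(-4*t) - 6*t*exp(-4*t), 2*t^2*exp(-4*t) - 11*t*exp(-4*t)]
  [-5*t^2*exp(-4*t) + 3*t*exp(-4*t), -5*t^2*exp(-4*t) + 8*t*exp(-4*t) + exp(-4*t), -5*t^2*exp(-4*t)/2 + 14*t*exp(-4*t)]
  [2*t^2*exp(-4*t) - 2*t*exp(-4*t), 2*t^2*exp(-4*t) - 4*t*exp(-4*t), t^2*exp(-4*t) - 6*t*exp(-4*t) + exp(-4*t)]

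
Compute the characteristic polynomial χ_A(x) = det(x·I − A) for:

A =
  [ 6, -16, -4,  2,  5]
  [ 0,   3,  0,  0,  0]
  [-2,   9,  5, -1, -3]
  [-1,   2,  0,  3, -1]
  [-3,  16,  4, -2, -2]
x^5 - 15*x^4 + 90*x^3 - 270*x^2 + 405*x - 243

Expanding det(x·I − A) (e.g. by cofactor expansion or by noting that A is similar to its Jordan form J, which has the same characteristic polynomial as A) gives
  χ_A(x) = x^5 - 15*x^4 + 90*x^3 - 270*x^2 + 405*x - 243
which factors as (x - 3)^5. The eigenvalues (with algebraic multiplicities) are λ = 3 with multiplicity 5.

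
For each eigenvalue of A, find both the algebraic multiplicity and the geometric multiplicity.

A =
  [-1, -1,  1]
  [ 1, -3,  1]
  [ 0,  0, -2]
λ = -2: alg = 3, geom = 2

Step 1 — factor the characteristic polynomial to read off the algebraic multiplicities:
  χ_A(x) = (x + 2)^3

Step 2 — compute geometric multiplicities via the rank-nullity identity g(λ) = n − rank(A − λI):
  rank(A − (-2)·I) = 1, so dim ker(A − (-2)·I) = n − 1 = 2

Summary:
  λ = -2: algebraic multiplicity = 3, geometric multiplicity = 2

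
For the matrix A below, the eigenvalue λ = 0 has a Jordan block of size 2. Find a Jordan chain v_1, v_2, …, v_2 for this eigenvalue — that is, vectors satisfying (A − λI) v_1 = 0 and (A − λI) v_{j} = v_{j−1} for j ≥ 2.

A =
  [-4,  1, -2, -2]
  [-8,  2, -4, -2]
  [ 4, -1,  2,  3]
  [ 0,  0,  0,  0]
A Jordan chain for λ = 0 of length 2:
v_1 = (-4, -8, 4, 0)ᵀ
v_2 = (1, 0, 0, 0)ᵀ

Let N = A − (0)·I. We want v_2 with N^2 v_2 = 0 but N^1 v_2 ≠ 0; then v_{j-1} := N · v_j for j = 2, …, 2.

Pick v_2 = (1, 0, 0, 0)ᵀ.
Then v_1 = N · v_2 = (-4, -8, 4, 0)ᵀ.

Sanity check: (A − (0)·I) v_1 = (0, 0, 0, 0)ᵀ = 0. ✓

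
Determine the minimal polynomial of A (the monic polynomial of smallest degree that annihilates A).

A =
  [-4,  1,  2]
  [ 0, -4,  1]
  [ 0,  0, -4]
x^3 + 12*x^2 + 48*x + 64

The characteristic polynomial is χ_A(x) = (x + 4)^3, so the eigenvalues are known. The minimal polynomial is
  m_A(x) = Π_λ (x − λ)^{k_λ}
where k_λ is the size of the *largest* Jordan block for λ (equivalently, the smallest k with (A − λI)^k v = 0 for every generalised eigenvector v of λ).

  λ = -4: largest Jordan block has size 3, contributing (x + 4)^3

So m_A(x) = (x + 4)^3 = x^3 + 12*x^2 + 48*x + 64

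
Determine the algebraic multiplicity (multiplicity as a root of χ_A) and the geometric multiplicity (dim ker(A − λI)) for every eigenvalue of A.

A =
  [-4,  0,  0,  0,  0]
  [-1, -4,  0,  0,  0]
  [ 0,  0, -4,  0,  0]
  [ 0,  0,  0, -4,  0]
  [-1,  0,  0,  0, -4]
λ = -4: alg = 5, geom = 4

Step 1 — factor the characteristic polynomial to read off the algebraic multiplicities:
  χ_A(x) = (x + 4)^5

Step 2 — compute geometric multiplicities via the rank-nullity identity g(λ) = n − rank(A − λI):
  rank(A − (-4)·I) = 1, so dim ker(A − (-4)·I) = n − 1 = 4

Summary:
  λ = -4: algebraic multiplicity = 5, geometric multiplicity = 4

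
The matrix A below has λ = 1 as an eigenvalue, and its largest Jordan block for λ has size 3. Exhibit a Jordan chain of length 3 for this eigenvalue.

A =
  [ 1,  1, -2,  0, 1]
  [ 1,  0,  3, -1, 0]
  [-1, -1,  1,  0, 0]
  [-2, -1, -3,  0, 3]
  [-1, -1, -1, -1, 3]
A Jordan chain for λ = 1 of length 3:
v_1 = (2, -2, -1, 1, 0)ᵀ
v_2 = (0, 1, -1, -2, -1)ᵀ
v_3 = (1, 0, 0, 0, 0)ᵀ

Let N = A − (1)·I. We want v_3 with N^3 v_3 = 0 but N^2 v_3 ≠ 0; then v_{j-1} := N · v_j for j = 3, …, 2.

Pick v_3 = (1, 0, 0, 0, 0)ᵀ.
Then v_2 = N · v_3 = (0, 1, -1, -2, -1)ᵀ.
Then v_1 = N · v_2 = (2, -2, -1, 1, 0)ᵀ.

Sanity check: (A − (1)·I) v_1 = (0, 0, 0, 0, 0)ᵀ = 0. ✓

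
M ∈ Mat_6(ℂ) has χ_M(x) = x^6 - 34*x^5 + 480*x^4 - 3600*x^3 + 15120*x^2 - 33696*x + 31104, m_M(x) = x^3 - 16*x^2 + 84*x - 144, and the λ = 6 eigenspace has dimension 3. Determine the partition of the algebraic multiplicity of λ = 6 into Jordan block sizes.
Block sizes for λ = 6: [2, 2, 1]

Step 1 — from the characteristic polynomial, algebraic multiplicity of λ = 6 is 5. From dim ker(M − (6)·I) = 3, there are exactly 3 Jordan blocks for λ = 6.
Step 2 — from the minimal polynomial, the factor (x − 6)^2 tells us the largest block for λ = 6 has size 2.
Step 3 — with total size 5, 3 blocks, and largest block 2, the block sizes (in nonincreasing order) are [2, 2, 1].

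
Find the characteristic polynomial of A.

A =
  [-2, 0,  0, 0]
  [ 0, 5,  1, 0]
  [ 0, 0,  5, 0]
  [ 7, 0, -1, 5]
x^4 - 13*x^3 + 45*x^2 + 25*x - 250

Expanding det(x·I − A) (e.g. by cofactor expansion or by noting that A is similar to its Jordan form J, which has the same characteristic polynomial as A) gives
  χ_A(x) = x^4 - 13*x^3 + 45*x^2 + 25*x - 250
which factors as (x - 5)^3*(x + 2). The eigenvalues (with algebraic multiplicities) are λ = -2 with multiplicity 1, λ = 5 with multiplicity 3.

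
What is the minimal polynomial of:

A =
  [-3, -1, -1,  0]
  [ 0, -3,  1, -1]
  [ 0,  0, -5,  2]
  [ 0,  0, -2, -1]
x^3 + 9*x^2 + 27*x + 27

The characteristic polynomial is χ_A(x) = (x + 3)^4, so the eigenvalues are known. The minimal polynomial is
  m_A(x) = Π_λ (x − λ)^{k_λ}
where k_λ is the size of the *largest* Jordan block for λ (equivalently, the smallest k with (A − λI)^k v = 0 for every generalised eigenvector v of λ).

  λ = -3: largest Jordan block has size 3, contributing (x + 3)^3

So m_A(x) = (x + 3)^3 = x^3 + 9*x^2 + 27*x + 27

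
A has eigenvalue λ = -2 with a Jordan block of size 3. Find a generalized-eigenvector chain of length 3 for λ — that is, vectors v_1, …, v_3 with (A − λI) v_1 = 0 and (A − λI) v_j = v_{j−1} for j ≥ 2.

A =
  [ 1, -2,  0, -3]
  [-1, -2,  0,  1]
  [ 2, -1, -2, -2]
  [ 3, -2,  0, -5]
A Jordan chain for λ = -2 of length 3:
v_1 = (2, 0, 1, 2)ᵀ
v_2 = (3, -1, 2, 3)ᵀ
v_3 = (1, 0, 0, 0)ᵀ

Let N = A − (-2)·I. We want v_3 with N^3 v_3 = 0 but N^2 v_3 ≠ 0; then v_{j-1} := N · v_j for j = 3, …, 2.

Pick v_3 = (1, 0, 0, 0)ᵀ.
Then v_2 = N · v_3 = (3, -1, 2, 3)ᵀ.
Then v_1 = N · v_2 = (2, 0, 1, 2)ᵀ.

Sanity check: (A − (-2)·I) v_1 = (0, 0, 0, 0)ᵀ = 0. ✓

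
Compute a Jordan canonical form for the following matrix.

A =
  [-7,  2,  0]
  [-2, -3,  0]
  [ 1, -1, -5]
J_2(-5) ⊕ J_1(-5)

The characteristic polynomial is
  det(x·I − A) = x^3 + 15*x^2 + 75*x + 125 = (x + 5)^3

Eigenvalues and multiplicities (the geometric multiplicity of λ is n − rank(A − λI), which equals the number of Jordan blocks for λ):
  λ = -5: algebraic multiplicity = 3, geometric multiplicity = 2

Determining the block sizes for each eigenvalue:
  λ = -5: 2 blocks summing to 3 forces exactly one block of size 2 and the rest size 1 → block sizes [2, 1]

Assembling the blocks gives a Jordan form
J =
  [-5,  1,  0]
  [ 0, -5,  0]
  [ 0,  0, -5]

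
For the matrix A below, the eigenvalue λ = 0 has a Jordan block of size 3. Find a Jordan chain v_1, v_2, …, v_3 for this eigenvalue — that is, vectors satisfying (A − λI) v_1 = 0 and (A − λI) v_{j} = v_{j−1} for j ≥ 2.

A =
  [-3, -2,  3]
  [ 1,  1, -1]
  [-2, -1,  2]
A Jordan chain for λ = 0 of length 3:
v_1 = (1, 0, 1)ᵀ
v_2 = (-3, 1, -2)ᵀ
v_3 = (1, 0, 0)ᵀ

Let N = A − (0)·I. We want v_3 with N^3 v_3 = 0 but N^2 v_3 ≠ 0; then v_{j-1} := N · v_j for j = 3, …, 2.

Pick v_3 = (1, 0, 0)ᵀ.
Then v_2 = N · v_3 = (-3, 1, -2)ᵀ.
Then v_1 = N · v_2 = (1, 0, 1)ᵀ.

Sanity check: (A − (0)·I) v_1 = (0, 0, 0)ᵀ = 0. ✓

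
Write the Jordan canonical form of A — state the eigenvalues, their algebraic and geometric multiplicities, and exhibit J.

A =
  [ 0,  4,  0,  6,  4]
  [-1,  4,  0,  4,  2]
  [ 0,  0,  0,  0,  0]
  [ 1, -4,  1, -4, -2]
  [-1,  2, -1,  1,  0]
J_3(0) ⊕ J_2(0)

The characteristic polynomial is
  det(x·I − A) = x^5

Eigenvalues and multiplicities (the geometric multiplicity of λ is n − rank(A − λI), which equals the number of Jordan blocks for λ):
  λ = 0: algebraic multiplicity = 5, geometric multiplicity = 2

Determining the block sizes for each eigenvalue:
  λ = 0: with am = 5 and gm = 2, the partition is not yet determined (e.g. several partitions of 5 into 2 parts exist). Let N = A − (0)·I. Computing rank(N^1) = 3, rank(N^2) = 1, rank(N^3) = 0; the number of blocks of size ≥ j is rank(N^{j−1}) − rank(N^j), giving [2, 2, 1]. So we have 1 block(s) of size 3, 1 block(s) of size 2 → block sizes [3, 2]

Assembling the blocks gives a Jordan form
J =
  [0, 1, 0, 0, 0]
  [0, 0, 1, 0, 0]
  [0, 0, 0, 0, 0]
  [0, 0, 0, 0, 1]
  [0, 0, 0, 0, 0]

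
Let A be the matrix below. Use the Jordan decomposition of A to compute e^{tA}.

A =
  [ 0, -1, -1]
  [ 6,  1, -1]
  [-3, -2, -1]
e^{tA} =
  [1 - 3*t^2/2, t^2/2 - t, t^2 - t]
  [9*t^2/2 + 6*t, -3*t^2/2 + t + 1, -3*t^2 - t]
  [-9*t^2/2 - 3*t, 3*t^2/2 - 2*t, 3*t^2 - t + 1]

Strategy: write A = P · J · P⁻¹ where J is a Jordan canonical form, so e^{tA} = P · e^{tJ} · P⁻¹, and e^{tJ} can be computed block-by-block.

A has Jordan form
J =
  [0, 1, 0]
  [0, 0, 1]
  [0, 0, 0]
(up to reordering of blocks).

Per-block formulas:
  For a 3×3 Jordan block J_3(0): exp(t · J_3(0)) = e^(0t)·(I + t·N + (t^2/2)·N^2), where N is the 3×3 nilpotent shift.

After assembling e^{tJ} and conjugating by P, we get:

e^{tA} =
  [1 - 3*t^2/2, t^2/2 - t, t^2 - t]
  [9*t^2/2 + 6*t, -3*t^2/2 + t + 1, -3*t^2 - t]
  [-9*t^2/2 - 3*t, 3*t^2/2 - 2*t, 3*t^2 - t + 1]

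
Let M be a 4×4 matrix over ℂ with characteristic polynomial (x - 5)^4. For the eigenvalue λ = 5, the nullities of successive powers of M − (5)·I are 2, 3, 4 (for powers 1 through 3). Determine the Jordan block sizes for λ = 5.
Block sizes for λ = 5: [3, 1]

From the dimensions of kernels of powers, the number of Jordan blocks of size at least j is d_j − d_{j−1} where d_j = dim ker(N^j) (with d_0 = 0). Computing the differences gives [2, 1, 1].
The number of blocks of size exactly k is (#blocks of size ≥ k) − (#blocks of size ≥ k + 1), so the partition is: 1 block(s) of size 1, 1 block(s) of size 3.
In nonincreasing order the block sizes are [3, 1].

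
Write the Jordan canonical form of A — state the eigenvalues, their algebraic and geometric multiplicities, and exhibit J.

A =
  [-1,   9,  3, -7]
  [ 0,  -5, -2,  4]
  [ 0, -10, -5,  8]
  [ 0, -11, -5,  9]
J_3(-1) ⊕ J_1(1)

The characteristic polynomial is
  det(x·I − A) = x^4 + 2*x^3 - 2*x - 1 = (x - 1)*(x + 1)^3

Eigenvalues and multiplicities (the geometric multiplicity of λ is n − rank(A − λI), which equals the number of Jordan blocks for λ):
  λ = -1: algebraic multiplicity = 3, geometric multiplicity = 1
  λ = 1: algebraic multiplicity = 1, geometric multiplicity = 1

Determining the block sizes for each eigenvalue:
  λ = -1: one block (gm = 1), so the single block has size am = 3 → block sizes [3]
  λ = 1: one block (gm = 1), so the single block has size am = 1 → block sizes [1]

Assembling the blocks gives a Jordan form
J =
  [-1,  1,  0, 0]
  [ 0, -1,  1, 0]
  [ 0,  0, -1, 0]
  [ 0,  0,  0, 1]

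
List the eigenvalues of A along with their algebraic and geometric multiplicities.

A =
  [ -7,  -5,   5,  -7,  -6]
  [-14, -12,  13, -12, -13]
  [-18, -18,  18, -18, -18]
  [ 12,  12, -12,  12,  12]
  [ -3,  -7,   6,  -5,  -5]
λ = 0: alg = 4, geom = 2; λ = 6: alg = 1, geom = 1

Step 1 — factor the characteristic polynomial to read off the algebraic multiplicities:
  χ_A(x) = x^4*(x - 6)

Step 2 — compute geometric multiplicities via the rank-nullity identity g(λ) = n − rank(A − λI):
  rank(A − (0)·I) = 3, so dim ker(A − (0)·I) = n − 3 = 2
  rank(A − (6)·I) = 4, so dim ker(A − (6)·I) = n − 4 = 1

Summary:
  λ = 0: algebraic multiplicity = 4, geometric multiplicity = 2
  λ = 6: algebraic multiplicity = 1, geometric multiplicity = 1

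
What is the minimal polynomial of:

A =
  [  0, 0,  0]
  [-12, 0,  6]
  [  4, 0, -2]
x^2 + 2*x

The characteristic polynomial is χ_A(x) = x^2*(x + 2), so the eigenvalues are known. The minimal polynomial is
  m_A(x) = Π_λ (x − λ)^{k_λ}
where k_λ is the size of the *largest* Jordan block for λ (equivalently, the smallest k with (A − λI)^k v = 0 for every generalised eigenvector v of λ).

  λ = -2: largest Jordan block has size 1, contributing (x + 2)
  λ = 0: largest Jordan block has size 1, contributing (x − 0)

So m_A(x) = x*(x + 2) = x^2 + 2*x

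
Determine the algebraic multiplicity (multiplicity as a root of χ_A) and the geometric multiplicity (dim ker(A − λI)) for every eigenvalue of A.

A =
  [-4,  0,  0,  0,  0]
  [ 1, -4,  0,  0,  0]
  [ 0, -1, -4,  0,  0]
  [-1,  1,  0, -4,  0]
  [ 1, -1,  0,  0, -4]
λ = -4: alg = 5, geom = 3

Step 1 — factor the characteristic polynomial to read off the algebraic multiplicities:
  χ_A(x) = (x + 4)^5

Step 2 — compute geometric multiplicities via the rank-nullity identity g(λ) = n − rank(A − λI):
  rank(A − (-4)·I) = 2, so dim ker(A − (-4)·I) = n − 2 = 3

Summary:
  λ = -4: algebraic multiplicity = 5, geometric multiplicity = 3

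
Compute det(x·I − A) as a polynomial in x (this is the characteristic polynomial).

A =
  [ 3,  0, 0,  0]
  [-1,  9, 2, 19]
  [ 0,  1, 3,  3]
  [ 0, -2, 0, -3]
x^4 - 12*x^3 + 54*x^2 - 108*x + 81

Expanding det(x·I − A) (e.g. by cofactor expansion or by noting that A is similar to its Jordan form J, which has the same characteristic polynomial as A) gives
  χ_A(x) = x^4 - 12*x^3 + 54*x^2 - 108*x + 81
which factors as (x - 3)^4. The eigenvalues (with algebraic multiplicities) are λ = 3 with multiplicity 4.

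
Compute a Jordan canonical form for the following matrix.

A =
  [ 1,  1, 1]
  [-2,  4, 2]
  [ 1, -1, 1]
J_2(2) ⊕ J_1(2)

The characteristic polynomial is
  det(x·I − A) = x^3 - 6*x^2 + 12*x - 8 = (x - 2)^3

Eigenvalues and multiplicities (the geometric multiplicity of λ is n − rank(A − λI), which equals the number of Jordan blocks for λ):
  λ = 2: algebraic multiplicity = 3, geometric multiplicity = 2

Determining the block sizes for each eigenvalue:
  λ = 2: 2 blocks summing to 3 forces exactly one block of size 2 and the rest size 1 → block sizes [2, 1]

Assembling the blocks gives a Jordan form
J =
  [2, 1, 0]
  [0, 2, 0]
  [0, 0, 2]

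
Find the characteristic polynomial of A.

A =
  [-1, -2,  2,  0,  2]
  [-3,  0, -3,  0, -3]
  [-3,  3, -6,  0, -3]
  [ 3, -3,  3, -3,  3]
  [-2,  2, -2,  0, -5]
x^5 + 15*x^4 + 90*x^3 + 270*x^2 + 405*x + 243

Expanding det(x·I − A) (e.g. by cofactor expansion or by noting that A is similar to its Jordan form J, which has the same characteristic polynomial as A) gives
  χ_A(x) = x^5 + 15*x^4 + 90*x^3 + 270*x^2 + 405*x + 243
which factors as (x + 3)^5. The eigenvalues (with algebraic multiplicities) are λ = -3 with multiplicity 5.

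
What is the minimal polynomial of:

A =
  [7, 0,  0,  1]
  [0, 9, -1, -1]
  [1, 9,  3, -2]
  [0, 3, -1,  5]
x^3 - 18*x^2 + 108*x - 216

The characteristic polynomial is χ_A(x) = (x - 6)^4, so the eigenvalues are known. The minimal polynomial is
  m_A(x) = Π_λ (x − λ)^{k_λ}
where k_λ is the size of the *largest* Jordan block for λ (equivalently, the smallest k with (A − λI)^k v = 0 for every generalised eigenvector v of λ).

  λ = 6: largest Jordan block has size 3, contributing (x − 6)^3

So m_A(x) = (x - 6)^3 = x^3 - 18*x^2 + 108*x - 216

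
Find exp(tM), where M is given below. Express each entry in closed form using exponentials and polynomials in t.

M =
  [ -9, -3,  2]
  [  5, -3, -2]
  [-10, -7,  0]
e^{tM} =
  [-5*t^2*exp(-4*t) - 5*t*exp(-4*t) + exp(-4*t), -t^2*exp(-4*t) - 3*t*exp(-4*t), 2*t^2*exp(-4*t) + 2*t*exp(-4*t)]
  [5*t*exp(-4*t), t*exp(-4*t) + exp(-4*t), -2*t*exp(-4*t)]
  [-25*t^2*exp(-4*t)/2 - 10*t*exp(-4*t), -5*t^2*exp(-4*t)/2 - 7*t*exp(-4*t), 5*t^2*exp(-4*t) + 4*t*exp(-4*t) + exp(-4*t)]

Strategy: write M = P · J · P⁻¹ where J is a Jordan canonical form, so e^{tM} = P · e^{tJ} · P⁻¹, and e^{tJ} can be computed block-by-block.

M has Jordan form
J =
  [-4,  1,  0]
  [ 0, -4,  1]
  [ 0,  0, -4]
(up to reordering of blocks).

Per-block formulas:
  For a 3×3 Jordan block J_3(-4): exp(t · J_3(-4)) = e^(-4t)·(I + t·N + (t^2/2)·N^2), where N is the 3×3 nilpotent shift.

After assembling e^{tJ} and conjugating by P, we get:

e^{tM} =
  [-5*t^2*exp(-4*t) - 5*t*exp(-4*t) + exp(-4*t), -t^2*exp(-4*t) - 3*t*exp(-4*t), 2*t^2*exp(-4*t) + 2*t*exp(-4*t)]
  [5*t*exp(-4*t), t*exp(-4*t) + exp(-4*t), -2*t*exp(-4*t)]
  [-25*t^2*exp(-4*t)/2 - 10*t*exp(-4*t), -5*t^2*exp(-4*t)/2 - 7*t*exp(-4*t), 5*t^2*exp(-4*t) + 4*t*exp(-4*t) + exp(-4*t)]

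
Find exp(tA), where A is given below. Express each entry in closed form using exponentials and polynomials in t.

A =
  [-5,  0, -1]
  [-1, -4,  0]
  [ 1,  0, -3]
e^{tA} =
  [-t*exp(-4*t) + exp(-4*t), 0, -t*exp(-4*t)]
  [t^2*exp(-4*t)/2 - t*exp(-4*t), exp(-4*t), t^2*exp(-4*t)/2]
  [t*exp(-4*t), 0, t*exp(-4*t) + exp(-4*t)]

Strategy: write A = P · J · P⁻¹ where J is a Jordan canonical form, so e^{tA} = P · e^{tJ} · P⁻¹, and e^{tJ} can be computed block-by-block.

A has Jordan form
J =
  [-4,  1,  0]
  [ 0, -4,  1]
  [ 0,  0, -4]
(up to reordering of blocks).

Per-block formulas:
  For a 3×3 Jordan block J_3(-4): exp(t · J_3(-4)) = e^(-4t)·(I + t·N + (t^2/2)·N^2), where N is the 3×3 nilpotent shift.

After assembling e^{tJ} and conjugating by P, we get:

e^{tA} =
  [-t*exp(-4*t) + exp(-4*t), 0, -t*exp(-4*t)]
  [t^2*exp(-4*t)/2 - t*exp(-4*t), exp(-4*t), t^2*exp(-4*t)/2]
  [t*exp(-4*t), 0, t*exp(-4*t) + exp(-4*t)]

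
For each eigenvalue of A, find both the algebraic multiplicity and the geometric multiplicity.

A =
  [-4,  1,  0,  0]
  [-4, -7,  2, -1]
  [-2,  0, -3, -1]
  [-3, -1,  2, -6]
λ = -5: alg = 4, geom = 2

Step 1 — factor the characteristic polynomial to read off the algebraic multiplicities:
  χ_A(x) = (x + 5)^4

Step 2 — compute geometric multiplicities via the rank-nullity identity g(λ) = n − rank(A − λI):
  rank(A − (-5)·I) = 2, so dim ker(A − (-5)·I) = n − 2 = 2

Summary:
  λ = -5: algebraic multiplicity = 4, geometric multiplicity = 2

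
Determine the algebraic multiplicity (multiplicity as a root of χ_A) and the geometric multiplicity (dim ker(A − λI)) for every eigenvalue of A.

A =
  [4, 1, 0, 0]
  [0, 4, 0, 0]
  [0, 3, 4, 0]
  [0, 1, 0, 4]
λ = 4: alg = 4, geom = 3

Step 1 — factor the characteristic polynomial to read off the algebraic multiplicities:
  χ_A(x) = (x - 4)^4

Step 2 — compute geometric multiplicities via the rank-nullity identity g(λ) = n − rank(A − λI):
  rank(A − (4)·I) = 1, so dim ker(A − (4)·I) = n − 1 = 3

Summary:
  λ = 4: algebraic multiplicity = 4, geometric multiplicity = 3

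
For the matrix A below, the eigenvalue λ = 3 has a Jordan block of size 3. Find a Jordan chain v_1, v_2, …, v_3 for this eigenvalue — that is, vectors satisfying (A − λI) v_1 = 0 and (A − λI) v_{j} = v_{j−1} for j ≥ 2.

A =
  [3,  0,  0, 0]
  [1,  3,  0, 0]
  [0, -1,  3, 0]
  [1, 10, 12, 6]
A Jordan chain for λ = 3 of length 3:
v_1 = (0, 0, -2, 8)ᵀ
v_2 = (0, 2, 1, -8)ᵀ
v_3 = (2, -1, 0, 0)ᵀ

Let N = A − (3)·I. We want v_3 with N^3 v_3 = 0 but N^2 v_3 ≠ 0; then v_{j-1} := N · v_j for j = 3, …, 2.

Pick v_3 = (2, -1, 0, 0)ᵀ.
Then v_2 = N · v_3 = (0, 2, 1, -8)ᵀ.
Then v_1 = N · v_2 = (0, 0, -2, 8)ᵀ.

Sanity check: (A − (3)·I) v_1 = (0, 0, 0, 0)ᵀ = 0. ✓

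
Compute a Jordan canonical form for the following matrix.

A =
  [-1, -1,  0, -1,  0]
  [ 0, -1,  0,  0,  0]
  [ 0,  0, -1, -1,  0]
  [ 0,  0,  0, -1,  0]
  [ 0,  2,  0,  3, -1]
J_2(-1) ⊕ J_2(-1) ⊕ J_1(-1)

The characteristic polynomial is
  det(x·I − A) = x^5 + 5*x^4 + 10*x^3 + 10*x^2 + 5*x + 1 = (x + 1)^5

Eigenvalues and multiplicities (the geometric multiplicity of λ is n − rank(A − λI), which equals the number of Jordan blocks for λ):
  λ = -1: algebraic multiplicity = 5, geometric multiplicity = 3

Determining the block sizes for each eigenvalue:
  λ = -1: with am = 5 and gm = 3, the partition is not yet determined (e.g. several partitions of 5 into 3 parts exist). Let N = A − (-1)·I. Computing rank(N^1) = 2, rank(N^2) = 0; the number of blocks of size ≥ j is rank(N^{j−1}) − rank(N^j), giving [3, 2]. So we have 2 block(s) of size 2, 1 block(s) of size 1 → block sizes [2, 2, 1]

Assembling the blocks gives a Jordan form
J =
  [-1,  1,  0,  0,  0]
  [ 0, -1,  0,  0,  0]
  [ 0,  0, -1,  1,  0]
  [ 0,  0,  0, -1,  0]
  [ 0,  0,  0,  0, -1]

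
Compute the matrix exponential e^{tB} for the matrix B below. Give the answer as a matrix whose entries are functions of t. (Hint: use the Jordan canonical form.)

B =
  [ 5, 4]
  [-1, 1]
e^{tB} =
  [2*t*exp(3*t) + exp(3*t), 4*t*exp(3*t)]
  [-t*exp(3*t), -2*t*exp(3*t) + exp(3*t)]

Strategy: write B = P · J · P⁻¹ where J is a Jordan canonical form, so e^{tB} = P · e^{tJ} · P⁻¹, and e^{tJ} can be computed block-by-block.

B has Jordan form
J =
  [3, 1]
  [0, 3]
(up to reordering of blocks).

Per-block formulas:
  For a 2×2 Jordan block J_2(3): exp(t · J_2(3)) = e^(3t)·(I + t·N), where N is the 2×2 nilpotent shift.

After assembling e^{tJ} and conjugating by P, we get:

e^{tB} =
  [2*t*exp(3*t) + exp(3*t), 4*t*exp(3*t)]
  [-t*exp(3*t), -2*t*exp(3*t) + exp(3*t)]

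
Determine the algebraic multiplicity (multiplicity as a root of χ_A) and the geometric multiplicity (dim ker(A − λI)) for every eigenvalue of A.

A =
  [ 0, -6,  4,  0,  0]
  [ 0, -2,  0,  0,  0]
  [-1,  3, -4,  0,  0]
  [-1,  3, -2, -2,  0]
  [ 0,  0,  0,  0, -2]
λ = -2: alg = 5, geom = 4

Step 1 — factor the characteristic polynomial to read off the algebraic multiplicities:
  χ_A(x) = (x + 2)^5

Step 2 — compute geometric multiplicities via the rank-nullity identity g(λ) = n − rank(A − λI):
  rank(A − (-2)·I) = 1, so dim ker(A − (-2)·I) = n − 1 = 4

Summary:
  λ = -2: algebraic multiplicity = 5, geometric multiplicity = 4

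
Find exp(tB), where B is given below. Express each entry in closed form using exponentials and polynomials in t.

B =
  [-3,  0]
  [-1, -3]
e^{tB} =
  [exp(-3*t), 0]
  [-t*exp(-3*t), exp(-3*t)]

Strategy: write B = P · J · P⁻¹ where J is a Jordan canonical form, so e^{tB} = P · e^{tJ} · P⁻¹, and e^{tJ} can be computed block-by-block.

B has Jordan form
J =
  [-3,  1]
  [ 0, -3]
(up to reordering of blocks).

Per-block formulas:
  For a 2×2 Jordan block J_2(-3): exp(t · J_2(-3)) = e^(-3t)·(I + t·N), where N is the 2×2 nilpotent shift.

After assembling e^{tJ} and conjugating by P, we get:

e^{tB} =
  [exp(-3*t), 0]
  [-t*exp(-3*t), exp(-3*t)]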